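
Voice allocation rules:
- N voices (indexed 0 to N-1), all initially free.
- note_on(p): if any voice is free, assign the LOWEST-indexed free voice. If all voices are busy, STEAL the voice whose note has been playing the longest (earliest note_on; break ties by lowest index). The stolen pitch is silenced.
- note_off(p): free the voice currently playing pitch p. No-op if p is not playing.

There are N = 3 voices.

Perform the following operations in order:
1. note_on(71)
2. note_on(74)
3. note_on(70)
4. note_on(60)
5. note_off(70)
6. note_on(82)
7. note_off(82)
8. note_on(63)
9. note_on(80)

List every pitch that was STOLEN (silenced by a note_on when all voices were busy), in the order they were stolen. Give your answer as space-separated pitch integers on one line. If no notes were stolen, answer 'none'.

Answer: 71 74

Derivation:
Op 1: note_on(71): voice 0 is free -> assigned | voices=[71 - -]
Op 2: note_on(74): voice 1 is free -> assigned | voices=[71 74 -]
Op 3: note_on(70): voice 2 is free -> assigned | voices=[71 74 70]
Op 4: note_on(60): all voices busy, STEAL voice 0 (pitch 71, oldest) -> assign | voices=[60 74 70]
Op 5: note_off(70): free voice 2 | voices=[60 74 -]
Op 6: note_on(82): voice 2 is free -> assigned | voices=[60 74 82]
Op 7: note_off(82): free voice 2 | voices=[60 74 -]
Op 8: note_on(63): voice 2 is free -> assigned | voices=[60 74 63]
Op 9: note_on(80): all voices busy, STEAL voice 1 (pitch 74, oldest) -> assign | voices=[60 80 63]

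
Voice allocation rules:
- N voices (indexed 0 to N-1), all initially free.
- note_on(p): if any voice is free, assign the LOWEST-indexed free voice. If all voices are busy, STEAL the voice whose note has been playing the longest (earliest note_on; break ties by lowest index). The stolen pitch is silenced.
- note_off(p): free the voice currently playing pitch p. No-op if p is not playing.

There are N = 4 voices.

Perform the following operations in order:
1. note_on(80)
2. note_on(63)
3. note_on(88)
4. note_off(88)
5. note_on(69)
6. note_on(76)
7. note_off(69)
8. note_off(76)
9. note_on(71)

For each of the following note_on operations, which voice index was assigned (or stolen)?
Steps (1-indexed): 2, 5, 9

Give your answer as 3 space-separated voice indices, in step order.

Answer: 1 2 2

Derivation:
Op 1: note_on(80): voice 0 is free -> assigned | voices=[80 - - -]
Op 2: note_on(63): voice 1 is free -> assigned | voices=[80 63 - -]
Op 3: note_on(88): voice 2 is free -> assigned | voices=[80 63 88 -]
Op 4: note_off(88): free voice 2 | voices=[80 63 - -]
Op 5: note_on(69): voice 2 is free -> assigned | voices=[80 63 69 -]
Op 6: note_on(76): voice 3 is free -> assigned | voices=[80 63 69 76]
Op 7: note_off(69): free voice 2 | voices=[80 63 - 76]
Op 8: note_off(76): free voice 3 | voices=[80 63 - -]
Op 9: note_on(71): voice 2 is free -> assigned | voices=[80 63 71 -]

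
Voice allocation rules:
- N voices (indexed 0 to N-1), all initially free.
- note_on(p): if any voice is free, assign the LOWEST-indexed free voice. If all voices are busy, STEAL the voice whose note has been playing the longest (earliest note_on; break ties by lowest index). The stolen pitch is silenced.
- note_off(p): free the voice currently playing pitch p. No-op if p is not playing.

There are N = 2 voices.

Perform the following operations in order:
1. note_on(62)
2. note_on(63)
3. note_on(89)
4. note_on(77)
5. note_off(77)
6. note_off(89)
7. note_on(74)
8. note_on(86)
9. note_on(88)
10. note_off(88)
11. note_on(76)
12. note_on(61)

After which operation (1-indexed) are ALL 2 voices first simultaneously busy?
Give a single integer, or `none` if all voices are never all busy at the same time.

Answer: 2

Derivation:
Op 1: note_on(62): voice 0 is free -> assigned | voices=[62 -]
Op 2: note_on(63): voice 1 is free -> assigned | voices=[62 63]
Op 3: note_on(89): all voices busy, STEAL voice 0 (pitch 62, oldest) -> assign | voices=[89 63]
Op 4: note_on(77): all voices busy, STEAL voice 1 (pitch 63, oldest) -> assign | voices=[89 77]
Op 5: note_off(77): free voice 1 | voices=[89 -]
Op 6: note_off(89): free voice 0 | voices=[- -]
Op 7: note_on(74): voice 0 is free -> assigned | voices=[74 -]
Op 8: note_on(86): voice 1 is free -> assigned | voices=[74 86]
Op 9: note_on(88): all voices busy, STEAL voice 0 (pitch 74, oldest) -> assign | voices=[88 86]
Op 10: note_off(88): free voice 0 | voices=[- 86]
Op 11: note_on(76): voice 0 is free -> assigned | voices=[76 86]
Op 12: note_on(61): all voices busy, STEAL voice 1 (pitch 86, oldest) -> assign | voices=[76 61]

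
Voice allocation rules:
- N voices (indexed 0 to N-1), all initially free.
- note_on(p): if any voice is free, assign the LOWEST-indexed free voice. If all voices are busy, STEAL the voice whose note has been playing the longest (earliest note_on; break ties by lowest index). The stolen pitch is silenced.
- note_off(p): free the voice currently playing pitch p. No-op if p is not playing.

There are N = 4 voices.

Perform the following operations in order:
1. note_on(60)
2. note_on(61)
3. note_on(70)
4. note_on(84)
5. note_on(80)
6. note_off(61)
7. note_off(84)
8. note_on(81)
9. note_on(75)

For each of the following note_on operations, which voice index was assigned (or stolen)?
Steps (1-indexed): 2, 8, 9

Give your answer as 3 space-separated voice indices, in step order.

Op 1: note_on(60): voice 0 is free -> assigned | voices=[60 - - -]
Op 2: note_on(61): voice 1 is free -> assigned | voices=[60 61 - -]
Op 3: note_on(70): voice 2 is free -> assigned | voices=[60 61 70 -]
Op 4: note_on(84): voice 3 is free -> assigned | voices=[60 61 70 84]
Op 5: note_on(80): all voices busy, STEAL voice 0 (pitch 60, oldest) -> assign | voices=[80 61 70 84]
Op 6: note_off(61): free voice 1 | voices=[80 - 70 84]
Op 7: note_off(84): free voice 3 | voices=[80 - 70 -]
Op 8: note_on(81): voice 1 is free -> assigned | voices=[80 81 70 -]
Op 9: note_on(75): voice 3 is free -> assigned | voices=[80 81 70 75]

Answer: 1 1 3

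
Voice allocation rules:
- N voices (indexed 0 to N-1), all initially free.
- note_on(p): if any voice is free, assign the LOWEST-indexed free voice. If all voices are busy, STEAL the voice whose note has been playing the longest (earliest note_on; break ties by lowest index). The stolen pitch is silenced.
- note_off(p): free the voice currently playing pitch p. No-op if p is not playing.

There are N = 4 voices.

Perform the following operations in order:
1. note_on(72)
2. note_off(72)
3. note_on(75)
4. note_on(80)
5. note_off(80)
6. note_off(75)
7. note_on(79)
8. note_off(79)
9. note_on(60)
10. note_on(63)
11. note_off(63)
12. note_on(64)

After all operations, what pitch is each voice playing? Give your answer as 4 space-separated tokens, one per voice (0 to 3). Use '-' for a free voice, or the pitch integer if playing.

Answer: 60 64 - -

Derivation:
Op 1: note_on(72): voice 0 is free -> assigned | voices=[72 - - -]
Op 2: note_off(72): free voice 0 | voices=[- - - -]
Op 3: note_on(75): voice 0 is free -> assigned | voices=[75 - - -]
Op 4: note_on(80): voice 1 is free -> assigned | voices=[75 80 - -]
Op 5: note_off(80): free voice 1 | voices=[75 - - -]
Op 6: note_off(75): free voice 0 | voices=[- - - -]
Op 7: note_on(79): voice 0 is free -> assigned | voices=[79 - - -]
Op 8: note_off(79): free voice 0 | voices=[- - - -]
Op 9: note_on(60): voice 0 is free -> assigned | voices=[60 - - -]
Op 10: note_on(63): voice 1 is free -> assigned | voices=[60 63 - -]
Op 11: note_off(63): free voice 1 | voices=[60 - - -]
Op 12: note_on(64): voice 1 is free -> assigned | voices=[60 64 - -]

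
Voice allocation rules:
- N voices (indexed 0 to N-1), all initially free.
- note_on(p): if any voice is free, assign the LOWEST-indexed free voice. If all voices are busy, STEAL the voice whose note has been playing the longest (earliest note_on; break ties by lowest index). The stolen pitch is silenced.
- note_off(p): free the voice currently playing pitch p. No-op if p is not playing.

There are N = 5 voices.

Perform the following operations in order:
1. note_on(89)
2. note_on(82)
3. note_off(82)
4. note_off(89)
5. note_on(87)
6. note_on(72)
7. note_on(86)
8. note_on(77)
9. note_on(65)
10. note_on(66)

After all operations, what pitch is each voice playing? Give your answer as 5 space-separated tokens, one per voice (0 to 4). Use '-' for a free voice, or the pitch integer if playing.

Op 1: note_on(89): voice 0 is free -> assigned | voices=[89 - - - -]
Op 2: note_on(82): voice 1 is free -> assigned | voices=[89 82 - - -]
Op 3: note_off(82): free voice 1 | voices=[89 - - - -]
Op 4: note_off(89): free voice 0 | voices=[- - - - -]
Op 5: note_on(87): voice 0 is free -> assigned | voices=[87 - - - -]
Op 6: note_on(72): voice 1 is free -> assigned | voices=[87 72 - - -]
Op 7: note_on(86): voice 2 is free -> assigned | voices=[87 72 86 - -]
Op 8: note_on(77): voice 3 is free -> assigned | voices=[87 72 86 77 -]
Op 9: note_on(65): voice 4 is free -> assigned | voices=[87 72 86 77 65]
Op 10: note_on(66): all voices busy, STEAL voice 0 (pitch 87, oldest) -> assign | voices=[66 72 86 77 65]

Answer: 66 72 86 77 65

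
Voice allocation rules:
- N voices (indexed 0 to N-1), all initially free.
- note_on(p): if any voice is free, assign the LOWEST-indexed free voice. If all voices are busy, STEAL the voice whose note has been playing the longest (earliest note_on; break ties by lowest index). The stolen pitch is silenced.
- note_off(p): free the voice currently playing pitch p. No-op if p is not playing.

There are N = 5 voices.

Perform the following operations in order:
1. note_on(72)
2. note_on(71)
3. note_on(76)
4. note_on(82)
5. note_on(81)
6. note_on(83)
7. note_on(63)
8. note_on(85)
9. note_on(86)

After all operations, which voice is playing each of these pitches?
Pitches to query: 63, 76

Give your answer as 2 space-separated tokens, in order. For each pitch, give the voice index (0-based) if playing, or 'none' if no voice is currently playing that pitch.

Answer: 1 none

Derivation:
Op 1: note_on(72): voice 0 is free -> assigned | voices=[72 - - - -]
Op 2: note_on(71): voice 1 is free -> assigned | voices=[72 71 - - -]
Op 3: note_on(76): voice 2 is free -> assigned | voices=[72 71 76 - -]
Op 4: note_on(82): voice 3 is free -> assigned | voices=[72 71 76 82 -]
Op 5: note_on(81): voice 4 is free -> assigned | voices=[72 71 76 82 81]
Op 6: note_on(83): all voices busy, STEAL voice 0 (pitch 72, oldest) -> assign | voices=[83 71 76 82 81]
Op 7: note_on(63): all voices busy, STEAL voice 1 (pitch 71, oldest) -> assign | voices=[83 63 76 82 81]
Op 8: note_on(85): all voices busy, STEAL voice 2 (pitch 76, oldest) -> assign | voices=[83 63 85 82 81]
Op 9: note_on(86): all voices busy, STEAL voice 3 (pitch 82, oldest) -> assign | voices=[83 63 85 86 81]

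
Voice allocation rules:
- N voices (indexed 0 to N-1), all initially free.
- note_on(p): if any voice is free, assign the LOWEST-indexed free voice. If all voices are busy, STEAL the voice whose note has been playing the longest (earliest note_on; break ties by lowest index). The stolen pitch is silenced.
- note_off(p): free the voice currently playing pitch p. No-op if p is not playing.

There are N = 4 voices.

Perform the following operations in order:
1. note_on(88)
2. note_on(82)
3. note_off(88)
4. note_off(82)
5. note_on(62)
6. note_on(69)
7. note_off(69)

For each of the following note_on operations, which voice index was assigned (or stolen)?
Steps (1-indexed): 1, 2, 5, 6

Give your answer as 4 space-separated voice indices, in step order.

Answer: 0 1 0 1

Derivation:
Op 1: note_on(88): voice 0 is free -> assigned | voices=[88 - - -]
Op 2: note_on(82): voice 1 is free -> assigned | voices=[88 82 - -]
Op 3: note_off(88): free voice 0 | voices=[- 82 - -]
Op 4: note_off(82): free voice 1 | voices=[- - - -]
Op 5: note_on(62): voice 0 is free -> assigned | voices=[62 - - -]
Op 6: note_on(69): voice 1 is free -> assigned | voices=[62 69 - -]
Op 7: note_off(69): free voice 1 | voices=[62 - - -]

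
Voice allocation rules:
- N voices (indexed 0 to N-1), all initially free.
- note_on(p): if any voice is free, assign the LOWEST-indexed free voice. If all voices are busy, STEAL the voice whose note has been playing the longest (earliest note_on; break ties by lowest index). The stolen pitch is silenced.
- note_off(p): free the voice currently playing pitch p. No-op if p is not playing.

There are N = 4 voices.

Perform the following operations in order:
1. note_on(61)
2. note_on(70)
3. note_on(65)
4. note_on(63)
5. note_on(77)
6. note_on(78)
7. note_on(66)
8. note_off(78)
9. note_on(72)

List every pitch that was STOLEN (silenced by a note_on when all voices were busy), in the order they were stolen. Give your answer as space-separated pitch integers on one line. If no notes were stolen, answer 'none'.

Op 1: note_on(61): voice 0 is free -> assigned | voices=[61 - - -]
Op 2: note_on(70): voice 1 is free -> assigned | voices=[61 70 - -]
Op 3: note_on(65): voice 2 is free -> assigned | voices=[61 70 65 -]
Op 4: note_on(63): voice 3 is free -> assigned | voices=[61 70 65 63]
Op 5: note_on(77): all voices busy, STEAL voice 0 (pitch 61, oldest) -> assign | voices=[77 70 65 63]
Op 6: note_on(78): all voices busy, STEAL voice 1 (pitch 70, oldest) -> assign | voices=[77 78 65 63]
Op 7: note_on(66): all voices busy, STEAL voice 2 (pitch 65, oldest) -> assign | voices=[77 78 66 63]
Op 8: note_off(78): free voice 1 | voices=[77 - 66 63]
Op 9: note_on(72): voice 1 is free -> assigned | voices=[77 72 66 63]

Answer: 61 70 65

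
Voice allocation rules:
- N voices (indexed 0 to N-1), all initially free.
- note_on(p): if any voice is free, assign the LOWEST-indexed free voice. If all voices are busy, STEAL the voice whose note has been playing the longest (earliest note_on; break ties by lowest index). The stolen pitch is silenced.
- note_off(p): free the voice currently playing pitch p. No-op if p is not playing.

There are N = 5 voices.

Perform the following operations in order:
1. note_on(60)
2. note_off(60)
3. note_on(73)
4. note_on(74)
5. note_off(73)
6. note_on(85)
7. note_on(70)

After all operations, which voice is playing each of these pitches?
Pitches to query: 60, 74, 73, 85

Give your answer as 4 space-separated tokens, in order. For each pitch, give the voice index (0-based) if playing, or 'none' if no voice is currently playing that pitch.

Op 1: note_on(60): voice 0 is free -> assigned | voices=[60 - - - -]
Op 2: note_off(60): free voice 0 | voices=[- - - - -]
Op 3: note_on(73): voice 0 is free -> assigned | voices=[73 - - - -]
Op 4: note_on(74): voice 1 is free -> assigned | voices=[73 74 - - -]
Op 5: note_off(73): free voice 0 | voices=[- 74 - - -]
Op 6: note_on(85): voice 0 is free -> assigned | voices=[85 74 - - -]
Op 7: note_on(70): voice 2 is free -> assigned | voices=[85 74 70 - -]

Answer: none 1 none 0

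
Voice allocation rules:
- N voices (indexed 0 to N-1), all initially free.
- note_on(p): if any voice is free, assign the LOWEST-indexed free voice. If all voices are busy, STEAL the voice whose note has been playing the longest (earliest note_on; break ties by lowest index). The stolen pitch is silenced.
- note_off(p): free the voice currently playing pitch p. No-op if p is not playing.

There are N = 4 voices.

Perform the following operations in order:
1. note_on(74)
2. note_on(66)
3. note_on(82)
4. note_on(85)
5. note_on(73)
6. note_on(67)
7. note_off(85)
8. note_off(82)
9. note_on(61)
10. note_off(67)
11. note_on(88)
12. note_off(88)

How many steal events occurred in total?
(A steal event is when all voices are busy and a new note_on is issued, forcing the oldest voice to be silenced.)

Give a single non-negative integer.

Answer: 2

Derivation:
Op 1: note_on(74): voice 0 is free -> assigned | voices=[74 - - -]
Op 2: note_on(66): voice 1 is free -> assigned | voices=[74 66 - -]
Op 3: note_on(82): voice 2 is free -> assigned | voices=[74 66 82 -]
Op 4: note_on(85): voice 3 is free -> assigned | voices=[74 66 82 85]
Op 5: note_on(73): all voices busy, STEAL voice 0 (pitch 74, oldest) -> assign | voices=[73 66 82 85]
Op 6: note_on(67): all voices busy, STEAL voice 1 (pitch 66, oldest) -> assign | voices=[73 67 82 85]
Op 7: note_off(85): free voice 3 | voices=[73 67 82 -]
Op 8: note_off(82): free voice 2 | voices=[73 67 - -]
Op 9: note_on(61): voice 2 is free -> assigned | voices=[73 67 61 -]
Op 10: note_off(67): free voice 1 | voices=[73 - 61 -]
Op 11: note_on(88): voice 1 is free -> assigned | voices=[73 88 61 -]
Op 12: note_off(88): free voice 1 | voices=[73 - 61 -]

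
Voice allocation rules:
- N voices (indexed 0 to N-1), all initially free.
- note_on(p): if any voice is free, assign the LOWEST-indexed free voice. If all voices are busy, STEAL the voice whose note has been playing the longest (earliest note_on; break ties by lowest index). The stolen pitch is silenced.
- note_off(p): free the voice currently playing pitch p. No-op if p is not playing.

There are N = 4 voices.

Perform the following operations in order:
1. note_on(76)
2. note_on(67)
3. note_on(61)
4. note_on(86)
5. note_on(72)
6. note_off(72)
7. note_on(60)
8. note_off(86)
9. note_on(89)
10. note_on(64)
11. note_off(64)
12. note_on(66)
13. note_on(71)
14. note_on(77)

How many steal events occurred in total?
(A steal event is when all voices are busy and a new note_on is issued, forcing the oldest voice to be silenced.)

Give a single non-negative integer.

Answer: 4

Derivation:
Op 1: note_on(76): voice 0 is free -> assigned | voices=[76 - - -]
Op 2: note_on(67): voice 1 is free -> assigned | voices=[76 67 - -]
Op 3: note_on(61): voice 2 is free -> assigned | voices=[76 67 61 -]
Op 4: note_on(86): voice 3 is free -> assigned | voices=[76 67 61 86]
Op 5: note_on(72): all voices busy, STEAL voice 0 (pitch 76, oldest) -> assign | voices=[72 67 61 86]
Op 6: note_off(72): free voice 0 | voices=[- 67 61 86]
Op 7: note_on(60): voice 0 is free -> assigned | voices=[60 67 61 86]
Op 8: note_off(86): free voice 3 | voices=[60 67 61 -]
Op 9: note_on(89): voice 3 is free -> assigned | voices=[60 67 61 89]
Op 10: note_on(64): all voices busy, STEAL voice 1 (pitch 67, oldest) -> assign | voices=[60 64 61 89]
Op 11: note_off(64): free voice 1 | voices=[60 - 61 89]
Op 12: note_on(66): voice 1 is free -> assigned | voices=[60 66 61 89]
Op 13: note_on(71): all voices busy, STEAL voice 2 (pitch 61, oldest) -> assign | voices=[60 66 71 89]
Op 14: note_on(77): all voices busy, STEAL voice 0 (pitch 60, oldest) -> assign | voices=[77 66 71 89]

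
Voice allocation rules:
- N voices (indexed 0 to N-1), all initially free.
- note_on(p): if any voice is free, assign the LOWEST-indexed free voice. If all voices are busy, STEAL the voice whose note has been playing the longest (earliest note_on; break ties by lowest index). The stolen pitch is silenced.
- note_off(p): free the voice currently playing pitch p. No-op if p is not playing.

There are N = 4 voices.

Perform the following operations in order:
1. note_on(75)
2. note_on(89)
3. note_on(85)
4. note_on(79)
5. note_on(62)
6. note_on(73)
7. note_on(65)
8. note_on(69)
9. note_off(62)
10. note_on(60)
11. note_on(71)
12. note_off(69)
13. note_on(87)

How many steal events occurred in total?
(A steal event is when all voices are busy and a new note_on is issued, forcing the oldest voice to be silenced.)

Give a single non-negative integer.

Answer: 5

Derivation:
Op 1: note_on(75): voice 0 is free -> assigned | voices=[75 - - -]
Op 2: note_on(89): voice 1 is free -> assigned | voices=[75 89 - -]
Op 3: note_on(85): voice 2 is free -> assigned | voices=[75 89 85 -]
Op 4: note_on(79): voice 3 is free -> assigned | voices=[75 89 85 79]
Op 5: note_on(62): all voices busy, STEAL voice 0 (pitch 75, oldest) -> assign | voices=[62 89 85 79]
Op 6: note_on(73): all voices busy, STEAL voice 1 (pitch 89, oldest) -> assign | voices=[62 73 85 79]
Op 7: note_on(65): all voices busy, STEAL voice 2 (pitch 85, oldest) -> assign | voices=[62 73 65 79]
Op 8: note_on(69): all voices busy, STEAL voice 3 (pitch 79, oldest) -> assign | voices=[62 73 65 69]
Op 9: note_off(62): free voice 0 | voices=[- 73 65 69]
Op 10: note_on(60): voice 0 is free -> assigned | voices=[60 73 65 69]
Op 11: note_on(71): all voices busy, STEAL voice 1 (pitch 73, oldest) -> assign | voices=[60 71 65 69]
Op 12: note_off(69): free voice 3 | voices=[60 71 65 -]
Op 13: note_on(87): voice 3 is free -> assigned | voices=[60 71 65 87]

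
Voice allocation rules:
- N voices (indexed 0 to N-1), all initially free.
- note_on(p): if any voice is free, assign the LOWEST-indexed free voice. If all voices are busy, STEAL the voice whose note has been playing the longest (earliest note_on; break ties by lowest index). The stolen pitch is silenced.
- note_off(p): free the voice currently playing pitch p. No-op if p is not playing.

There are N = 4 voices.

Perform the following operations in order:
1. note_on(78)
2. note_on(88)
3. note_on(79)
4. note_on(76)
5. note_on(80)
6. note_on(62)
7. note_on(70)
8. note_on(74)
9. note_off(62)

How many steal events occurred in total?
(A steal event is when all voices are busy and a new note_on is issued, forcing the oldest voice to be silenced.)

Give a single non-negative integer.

Answer: 4

Derivation:
Op 1: note_on(78): voice 0 is free -> assigned | voices=[78 - - -]
Op 2: note_on(88): voice 1 is free -> assigned | voices=[78 88 - -]
Op 3: note_on(79): voice 2 is free -> assigned | voices=[78 88 79 -]
Op 4: note_on(76): voice 3 is free -> assigned | voices=[78 88 79 76]
Op 5: note_on(80): all voices busy, STEAL voice 0 (pitch 78, oldest) -> assign | voices=[80 88 79 76]
Op 6: note_on(62): all voices busy, STEAL voice 1 (pitch 88, oldest) -> assign | voices=[80 62 79 76]
Op 7: note_on(70): all voices busy, STEAL voice 2 (pitch 79, oldest) -> assign | voices=[80 62 70 76]
Op 8: note_on(74): all voices busy, STEAL voice 3 (pitch 76, oldest) -> assign | voices=[80 62 70 74]
Op 9: note_off(62): free voice 1 | voices=[80 - 70 74]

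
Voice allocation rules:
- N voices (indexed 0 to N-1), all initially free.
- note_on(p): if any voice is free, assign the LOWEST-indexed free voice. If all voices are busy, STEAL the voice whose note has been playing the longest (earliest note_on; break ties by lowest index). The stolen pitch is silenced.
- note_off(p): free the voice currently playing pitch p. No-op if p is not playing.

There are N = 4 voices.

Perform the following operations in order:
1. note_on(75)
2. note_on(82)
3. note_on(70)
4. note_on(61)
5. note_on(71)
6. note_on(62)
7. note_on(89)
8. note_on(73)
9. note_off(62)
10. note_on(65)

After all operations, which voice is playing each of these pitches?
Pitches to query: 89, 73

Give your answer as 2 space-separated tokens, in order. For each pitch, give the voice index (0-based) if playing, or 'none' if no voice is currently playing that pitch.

Answer: 2 3

Derivation:
Op 1: note_on(75): voice 0 is free -> assigned | voices=[75 - - -]
Op 2: note_on(82): voice 1 is free -> assigned | voices=[75 82 - -]
Op 3: note_on(70): voice 2 is free -> assigned | voices=[75 82 70 -]
Op 4: note_on(61): voice 3 is free -> assigned | voices=[75 82 70 61]
Op 5: note_on(71): all voices busy, STEAL voice 0 (pitch 75, oldest) -> assign | voices=[71 82 70 61]
Op 6: note_on(62): all voices busy, STEAL voice 1 (pitch 82, oldest) -> assign | voices=[71 62 70 61]
Op 7: note_on(89): all voices busy, STEAL voice 2 (pitch 70, oldest) -> assign | voices=[71 62 89 61]
Op 8: note_on(73): all voices busy, STEAL voice 3 (pitch 61, oldest) -> assign | voices=[71 62 89 73]
Op 9: note_off(62): free voice 1 | voices=[71 - 89 73]
Op 10: note_on(65): voice 1 is free -> assigned | voices=[71 65 89 73]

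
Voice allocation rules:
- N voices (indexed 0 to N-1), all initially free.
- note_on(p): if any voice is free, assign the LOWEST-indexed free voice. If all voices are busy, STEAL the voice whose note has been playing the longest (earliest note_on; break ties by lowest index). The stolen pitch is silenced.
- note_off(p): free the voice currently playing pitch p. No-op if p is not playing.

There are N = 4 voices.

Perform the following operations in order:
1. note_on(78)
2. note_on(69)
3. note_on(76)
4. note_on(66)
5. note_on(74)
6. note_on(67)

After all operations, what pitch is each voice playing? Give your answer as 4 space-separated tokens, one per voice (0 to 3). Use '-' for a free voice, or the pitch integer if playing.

Op 1: note_on(78): voice 0 is free -> assigned | voices=[78 - - -]
Op 2: note_on(69): voice 1 is free -> assigned | voices=[78 69 - -]
Op 3: note_on(76): voice 2 is free -> assigned | voices=[78 69 76 -]
Op 4: note_on(66): voice 3 is free -> assigned | voices=[78 69 76 66]
Op 5: note_on(74): all voices busy, STEAL voice 0 (pitch 78, oldest) -> assign | voices=[74 69 76 66]
Op 6: note_on(67): all voices busy, STEAL voice 1 (pitch 69, oldest) -> assign | voices=[74 67 76 66]

Answer: 74 67 76 66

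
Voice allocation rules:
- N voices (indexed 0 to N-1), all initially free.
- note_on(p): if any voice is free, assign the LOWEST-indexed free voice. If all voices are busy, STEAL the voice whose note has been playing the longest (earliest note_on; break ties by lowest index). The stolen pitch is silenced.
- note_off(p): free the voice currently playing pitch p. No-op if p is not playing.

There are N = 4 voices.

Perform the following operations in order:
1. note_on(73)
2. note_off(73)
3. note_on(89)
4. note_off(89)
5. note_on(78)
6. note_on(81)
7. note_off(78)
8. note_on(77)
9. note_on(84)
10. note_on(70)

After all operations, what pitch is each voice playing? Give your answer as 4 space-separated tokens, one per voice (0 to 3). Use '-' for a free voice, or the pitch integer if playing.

Answer: 77 81 84 70

Derivation:
Op 1: note_on(73): voice 0 is free -> assigned | voices=[73 - - -]
Op 2: note_off(73): free voice 0 | voices=[- - - -]
Op 3: note_on(89): voice 0 is free -> assigned | voices=[89 - - -]
Op 4: note_off(89): free voice 0 | voices=[- - - -]
Op 5: note_on(78): voice 0 is free -> assigned | voices=[78 - - -]
Op 6: note_on(81): voice 1 is free -> assigned | voices=[78 81 - -]
Op 7: note_off(78): free voice 0 | voices=[- 81 - -]
Op 8: note_on(77): voice 0 is free -> assigned | voices=[77 81 - -]
Op 9: note_on(84): voice 2 is free -> assigned | voices=[77 81 84 -]
Op 10: note_on(70): voice 3 is free -> assigned | voices=[77 81 84 70]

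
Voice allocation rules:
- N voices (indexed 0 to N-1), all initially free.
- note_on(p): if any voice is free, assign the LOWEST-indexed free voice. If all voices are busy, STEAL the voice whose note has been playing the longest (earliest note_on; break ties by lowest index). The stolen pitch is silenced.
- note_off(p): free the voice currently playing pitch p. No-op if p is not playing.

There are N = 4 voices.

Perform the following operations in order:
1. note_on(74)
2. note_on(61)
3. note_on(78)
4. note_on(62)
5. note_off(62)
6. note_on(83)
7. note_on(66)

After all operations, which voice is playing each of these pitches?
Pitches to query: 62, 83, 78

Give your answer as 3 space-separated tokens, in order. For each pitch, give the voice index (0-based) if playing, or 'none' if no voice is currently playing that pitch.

Op 1: note_on(74): voice 0 is free -> assigned | voices=[74 - - -]
Op 2: note_on(61): voice 1 is free -> assigned | voices=[74 61 - -]
Op 3: note_on(78): voice 2 is free -> assigned | voices=[74 61 78 -]
Op 4: note_on(62): voice 3 is free -> assigned | voices=[74 61 78 62]
Op 5: note_off(62): free voice 3 | voices=[74 61 78 -]
Op 6: note_on(83): voice 3 is free -> assigned | voices=[74 61 78 83]
Op 7: note_on(66): all voices busy, STEAL voice 0 (pitch 74, oldest) -> assign | voices=[66 61 78 83]

Answer: none 3 2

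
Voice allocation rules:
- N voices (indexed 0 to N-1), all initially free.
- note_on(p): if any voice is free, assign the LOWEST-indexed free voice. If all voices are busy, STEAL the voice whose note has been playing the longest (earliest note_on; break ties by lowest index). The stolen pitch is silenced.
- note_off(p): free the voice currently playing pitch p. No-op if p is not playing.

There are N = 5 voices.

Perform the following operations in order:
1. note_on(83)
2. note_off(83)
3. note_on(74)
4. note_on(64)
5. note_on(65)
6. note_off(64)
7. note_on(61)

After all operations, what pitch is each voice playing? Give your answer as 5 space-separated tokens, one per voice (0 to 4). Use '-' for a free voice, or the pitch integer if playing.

Answer: 74 61 65 - -

Derivation:
Op 1: note_on(83): voice 0 is free -> assigned | voices=[83 - - - -]
Op 2: note_off(83): free voice 0 | voices=[- - - - -]
Op 3: note_on(74): voice 0 is free -> assigned | voices=[74 - - - -]
Op 4: note_on(64): voice 1 is free -> assigned | voices=[74 64 - - -]
Op 5: note_on(65): voice 2 is free -> assigned | voices=[74 64 65 - -]
Op 6: note_off(64): free voice 1 | voices=[74 - 65 - -]
Op 7: note_on(61): voice 1 is free -> assigned | voices=[74 61 65 - -]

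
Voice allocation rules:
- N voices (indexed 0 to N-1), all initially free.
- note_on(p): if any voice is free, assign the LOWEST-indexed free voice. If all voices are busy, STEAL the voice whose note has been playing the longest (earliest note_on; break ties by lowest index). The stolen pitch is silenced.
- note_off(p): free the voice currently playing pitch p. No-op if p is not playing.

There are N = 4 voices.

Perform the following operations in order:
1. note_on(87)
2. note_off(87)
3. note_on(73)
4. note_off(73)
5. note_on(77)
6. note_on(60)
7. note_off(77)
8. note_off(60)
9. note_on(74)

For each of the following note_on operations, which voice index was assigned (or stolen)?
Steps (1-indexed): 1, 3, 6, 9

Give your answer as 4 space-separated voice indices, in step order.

Answer: 0 0 1 0

Derivation:
Op 1: note_on(87): voice 0 is free -> assigned | voices=[87 - - -]
Op 2: note_off(87): free voice 0 | voices=[- - - -]
Op 3: note_on(73): voice 0 is free -> assigned | voices=[73 - - -]
Op 4: note_off(73): free voice 0 | voices=[- - - -]
Op 5: note_on(77): voice 0 is free -> assigned | voices=[77 - - -]
Op 6: note_on(60): voice 1 is free -> assigned | voices=[77 60 - -]
Op 7: note_off(77): free voice 0 | voices=[- 60 - -]
Op 8: note_off(60): free voice 1 | voices=[- - - -]
Op 9: note_on(74): voice 0 is free -> assigned | voices=[74 - - -]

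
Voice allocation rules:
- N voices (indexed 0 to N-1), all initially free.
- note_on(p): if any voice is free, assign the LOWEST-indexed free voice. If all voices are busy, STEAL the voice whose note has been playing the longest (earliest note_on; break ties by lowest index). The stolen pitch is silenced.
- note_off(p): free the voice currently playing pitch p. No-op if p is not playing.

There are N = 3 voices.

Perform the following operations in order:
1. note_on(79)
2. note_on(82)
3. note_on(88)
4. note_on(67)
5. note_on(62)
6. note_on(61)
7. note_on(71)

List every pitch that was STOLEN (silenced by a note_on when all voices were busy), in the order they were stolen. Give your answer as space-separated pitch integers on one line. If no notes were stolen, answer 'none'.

Answer: 79 82 88 67

Derivation:
Op 1: note_on(79): voice 0 is free -> assigned | voices=[79 - -]
Op 2: note_on(82): voice 1 is free -> assigned | voices=[79 82 -]
Op 3: note_on(88): voice 2 is free -> assigned | voices=[79 82 88]
Op 4: note_on(67): all voices busy, STEAL voice 0 (pitch 79, oldest) -> assign | voices=[67 82 88]
Op 5: note_on(62): all voices busy, STEAL voice 1 (pitch 82, oldest) -> assign | voices=[67 62 88]
Op 6: note_on(61): all voices busy, STEAL voice 2 (pitch 88, oldest) -> assign | voices=[67 62 61]
Op 7: note_on(71): all voices busy, STEAL voice 0 (pitch 67, oldest) -> assign | voices=[71 62 61]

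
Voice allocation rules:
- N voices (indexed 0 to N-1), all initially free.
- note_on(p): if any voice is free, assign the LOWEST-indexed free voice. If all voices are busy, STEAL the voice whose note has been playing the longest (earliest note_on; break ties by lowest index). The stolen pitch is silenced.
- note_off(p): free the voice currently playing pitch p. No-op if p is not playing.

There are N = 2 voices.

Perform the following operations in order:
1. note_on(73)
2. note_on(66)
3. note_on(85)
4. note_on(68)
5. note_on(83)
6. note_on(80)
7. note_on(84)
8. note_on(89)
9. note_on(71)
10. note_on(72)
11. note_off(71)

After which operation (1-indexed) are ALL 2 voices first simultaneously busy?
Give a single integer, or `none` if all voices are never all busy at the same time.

Op 1: note_on(73): voice 0 is free -> assigned | voices=[73 -]
Op 2: note_on(66): voice 1 is free -> assigned | voices=[73 66]
Op 3: note_on(85): all voices busy, STEAL voice 0 (pitch 73, oldest) -> assign | voices=[85 66]
Op 4: note_on(68): all voices busy, STEAL voice 1 (pitch 66, oldest) -> assign | voices=[85 68]
Op 5: note_on(83): all voices busy, STEAL voice 0 (pitch 85, oldest) -> assign | voices=[83 68]
Op 6: note_on(80): all voices busy, STEAL voice 1 (pitch 68, oldest) -> assign | voices=[83 80]
Op 7: note_on(84): all voices busy, STEAL voice 0 (pitch 83, oldest) -> assign | voices=[84 80]
Op 8: note_on(89): all voices busy, STEAL voice 1 (pitch 80, oldest) -> assign | voices=[84 89]
Op 9: note_on(71): all voices busy, STEAL voice 0 (pitch 84, oldest) -> assign | voices=[71 89]
Op 10: note_on(72): all voices busy, STEAL voice 1 (pitch 89, oldest) -> assign | voices=[71 72]
Op 11: note_off(71): free voice 0 | voices=[- 72]

Answer: 2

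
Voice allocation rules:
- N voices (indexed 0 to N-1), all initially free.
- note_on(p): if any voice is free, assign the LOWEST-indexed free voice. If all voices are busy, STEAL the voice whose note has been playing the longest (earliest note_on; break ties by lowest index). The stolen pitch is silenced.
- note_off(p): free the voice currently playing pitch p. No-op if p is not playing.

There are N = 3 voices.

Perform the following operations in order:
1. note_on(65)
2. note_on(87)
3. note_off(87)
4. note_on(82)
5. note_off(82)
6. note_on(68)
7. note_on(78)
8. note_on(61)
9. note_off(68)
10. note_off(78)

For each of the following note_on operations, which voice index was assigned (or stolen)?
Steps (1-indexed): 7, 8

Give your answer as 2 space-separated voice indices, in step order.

Op 1: note_on(65): voice 0 is free -> assigned | voices=[65 - -]
Op 2: note_on(87): voice 1 is free -> assigned | voices=[65 87 -]
Op 3: note_off(87): free voice 1 | voices=[65 - -]
Op 4: note_on(82): voice 1 is free -> assigned | voices=[65 82 -]
Op 5: note_off(82): free voice 1 | voices=[65 - -]
Op 6: note_on(68): voice 1 is free -> assigned | voices=[65 68 -]
Op 7: note_on(78): voice 2 is free -> assigned | voices=[65 68 78]
Op 8: note_on(61): all voices busy, STEAL voice 0 (pitch 65, oldest) -> assign | voices=[61 68 78]
Op 9: note_off(68): free voice 1 | voices=[61 - 78]
Op 10: note_off(78): free voice 2 | voices=[61 - -]

Answer: 2 0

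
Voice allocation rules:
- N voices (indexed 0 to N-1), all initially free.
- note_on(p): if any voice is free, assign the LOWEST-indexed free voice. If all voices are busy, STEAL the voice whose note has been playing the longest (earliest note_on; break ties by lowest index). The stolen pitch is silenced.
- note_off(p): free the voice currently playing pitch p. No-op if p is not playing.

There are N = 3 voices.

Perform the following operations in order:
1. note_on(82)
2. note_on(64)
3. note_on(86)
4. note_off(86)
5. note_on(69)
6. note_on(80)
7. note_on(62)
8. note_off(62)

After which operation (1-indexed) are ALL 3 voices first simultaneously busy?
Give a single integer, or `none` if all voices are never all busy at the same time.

Answer: 3

Derivation:
Op 1: note_on(82): voice 0 is free -> assigned | voices=[82 - -]
Op 2: note_on(64): voice 1 is free -> assigned | voices=[82 64 -]
Op 3: note_on(86): voice 2 is free -> assigned | voices=[82 64 86]
Op 4: note_off(86): free voice 2 | voices=[82 64 -]
Op 5: note_on(69): voice 2 is free -> assigned | voices=[82 64 69]
Op 6: note_on(80): all voices busy, STEAL voice 0 (pitch 82, oldest) -> assign | voices=[80 64 69]
Op 7: note_on(62): all voices busy, STEAL voice 1 (pitch 64, oldest) -> assign | voices=[80 62 69]
Op 8: note_off(62): free voice 1 | voices=[80 - 69]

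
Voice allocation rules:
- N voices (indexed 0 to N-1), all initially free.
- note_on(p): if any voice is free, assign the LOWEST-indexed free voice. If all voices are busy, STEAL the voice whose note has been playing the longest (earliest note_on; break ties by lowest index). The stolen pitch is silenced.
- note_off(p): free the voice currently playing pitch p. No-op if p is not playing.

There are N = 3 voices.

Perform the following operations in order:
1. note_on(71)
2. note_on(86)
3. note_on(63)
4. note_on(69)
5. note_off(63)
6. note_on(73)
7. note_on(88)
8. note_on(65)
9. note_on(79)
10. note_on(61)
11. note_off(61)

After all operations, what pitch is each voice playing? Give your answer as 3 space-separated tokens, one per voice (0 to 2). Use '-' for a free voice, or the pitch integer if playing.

Answer: 65 - 79

Derivation:
Op 1: note_on(71): voice 0 is free -> assigned | voices=[71 - -]
Op 2: note_on(86): voice 1 is free -> assigned | voices=[71 86 -]
Op 3: note_on(63): voice 2 is free -> assigned | voices=[71 86 63]
Op 4: note_on(69): all voices busy, STEAL voice 0 (pitch 71, oldest) -> assign | voices=[69 86 63]
Op 5: note_off(63): free voice 2 | voices=[69 86 -]
Op 6: note_on(73): voice 2 is free -> assigned | voices=[69 86 73]
Op 7: note_on(88): all voices busy, STEAL voice 1 (pitch 86, oldest) -> assign | voices=[69 88 73]
Op 8: note_on(65): all voices busy, STEAL voice 0 (pitch 69, oldest) -> assign | voices=[65 88 73]
Op 9: note_on(79): all voices busy, STEAL voice 2 (pitch 73, oldest) -> assign | voices=[65 88 79]
Op 10: note_on(61): all voices busy, STEAL voice 1 (pitch 88, oldest) -> assign | voices=[65 61 79]
Op 11: note_off(61): free voice 1 | voices=[65 - 79]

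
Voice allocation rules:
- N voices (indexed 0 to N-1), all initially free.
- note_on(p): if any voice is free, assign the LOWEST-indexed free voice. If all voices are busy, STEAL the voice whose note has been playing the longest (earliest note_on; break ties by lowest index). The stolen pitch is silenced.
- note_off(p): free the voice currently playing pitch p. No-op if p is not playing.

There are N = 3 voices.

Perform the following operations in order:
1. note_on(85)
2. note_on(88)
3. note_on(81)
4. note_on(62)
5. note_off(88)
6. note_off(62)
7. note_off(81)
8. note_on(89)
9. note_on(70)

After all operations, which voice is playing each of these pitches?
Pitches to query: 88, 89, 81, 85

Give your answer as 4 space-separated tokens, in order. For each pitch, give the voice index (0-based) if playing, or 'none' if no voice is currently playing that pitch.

Answer: none 0 none none

Derivation:
Op 1: note_on(85): voice 0 is free -> assigned | voices=[85 - -]
Op 2: note_on(88): voice 1 is free -> assigned | voices=[85 88 -]
Op 3: note_on(81): voice 2 is free -> assigned | voices=[85 88 81]
Op 4: note_on(62): all voices busy, STEAL voice 0 (pitch 85, oldest) -> assign | voices=[62 88 81]
Op 5: note_off(88): free voice 1 | voices=[62 - 81]
Op 6: note_off(62): free voice 0 | voices=[- - 81]
Op 7: note_off(81): free voice 2 | voices=[- - -]
Op 8: note_on(89): voice 0 is free -> assigned | voices=[89 - -]
Op 9: note_on(70): voice 1 is free -> assigned | voices=[89 70 -]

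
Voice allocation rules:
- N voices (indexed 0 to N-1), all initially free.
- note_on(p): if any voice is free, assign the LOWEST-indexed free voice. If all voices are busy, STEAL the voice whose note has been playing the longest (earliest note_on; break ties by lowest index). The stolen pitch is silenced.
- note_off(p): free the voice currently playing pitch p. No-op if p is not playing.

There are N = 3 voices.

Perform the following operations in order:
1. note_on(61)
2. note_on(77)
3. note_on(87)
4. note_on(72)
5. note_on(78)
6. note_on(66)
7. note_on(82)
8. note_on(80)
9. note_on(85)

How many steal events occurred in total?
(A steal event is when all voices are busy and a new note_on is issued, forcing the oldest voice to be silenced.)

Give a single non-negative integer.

Answer: 6

Derivation:
Op 1: note_on(61): voice 0 is free -> assigned | voices=[61 - -]
Op 2: note_on(77): voice 1 is free -> assigned | voices=[61 77 -]
Op 3: note_on(87): voice 2 is free -> assigned | voices=[61 77 87]
Op 4: note_on(72): all voices busy, STEAL voice 0 (pitch 61, oldest) -> assign | voices=[72 77 87]
Op 5: note_on(78): all voices busy, STEAL voice 1 (pitch 77, oldest) -> assign | voices=[72 78 87]
Op 6: note_on(66): all voices busy, STEAL voice 2 (pitch 87, oldest) -> assign | voices=[72 78 66]
Op 7: note_on(82): all voices busy, STEAL voice 0 (pitch 72, oldest) -> assign | voices=[82 78 66]
Op 8: note_on(80): all voices busy, STEAL voice 1 (pitch 78, oldest) -> assign | voices=[82 80 66]
Op 9: note_on(85): all voices busy, STEAL voice 2 (pitch 66, oldest) -> assign | voices=[82 80 85]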